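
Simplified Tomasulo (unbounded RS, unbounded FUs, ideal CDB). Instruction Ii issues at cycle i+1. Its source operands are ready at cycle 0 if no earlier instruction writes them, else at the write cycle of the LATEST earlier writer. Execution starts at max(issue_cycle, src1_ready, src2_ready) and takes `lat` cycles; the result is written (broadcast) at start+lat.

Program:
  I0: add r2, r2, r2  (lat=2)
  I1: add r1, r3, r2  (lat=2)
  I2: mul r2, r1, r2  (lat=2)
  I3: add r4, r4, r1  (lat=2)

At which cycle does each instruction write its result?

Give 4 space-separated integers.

Answer: 3 5 7 7

Derivation:
I0 add r2: issue@1 deps=(None,None) exec_start@1 write@3
I1 add r1: issue@2 deps=(None,0) exec_start@3 write@5
I2 mul r2: issue@3 deps=(1,0) exec_start@5 write@7
I3 add r4: issue@4 deps=(None,1) exec_start@5 write@7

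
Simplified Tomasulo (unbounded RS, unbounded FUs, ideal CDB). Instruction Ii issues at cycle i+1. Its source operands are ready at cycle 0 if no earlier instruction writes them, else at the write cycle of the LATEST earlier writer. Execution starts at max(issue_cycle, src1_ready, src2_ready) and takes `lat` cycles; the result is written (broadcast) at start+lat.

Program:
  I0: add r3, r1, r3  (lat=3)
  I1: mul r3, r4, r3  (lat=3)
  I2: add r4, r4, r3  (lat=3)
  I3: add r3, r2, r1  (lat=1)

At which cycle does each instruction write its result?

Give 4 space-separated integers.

I0 add r3: issue@1 deps=(None,None) exec_start@1 write@4
I1 mul r3: issue@2 deps=(None,0) exec_start@4 write@7
I2 add r4: issue@3 deps=(None,1) exec_start@7 write@10
I3 add r3: issue@4 deps=(None,None) exec_start@4 write@5

Answer: 4 7 10 5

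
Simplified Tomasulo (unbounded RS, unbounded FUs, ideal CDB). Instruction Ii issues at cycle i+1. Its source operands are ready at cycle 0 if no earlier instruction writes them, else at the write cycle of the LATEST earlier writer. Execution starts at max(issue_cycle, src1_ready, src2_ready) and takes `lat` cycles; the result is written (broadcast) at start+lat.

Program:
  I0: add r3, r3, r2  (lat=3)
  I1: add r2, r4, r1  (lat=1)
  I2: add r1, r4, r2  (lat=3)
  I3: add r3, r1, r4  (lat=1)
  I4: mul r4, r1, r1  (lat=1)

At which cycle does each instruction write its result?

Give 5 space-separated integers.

I0 add r3: issue@1 deps=(None,None) exec_start@1 write@4
I1 add r2: issue@2 deps=(None,None) exec_start@2 write@3
I2 add r1: issue@3 deps=(None,1) exec_start@3 write@6
I3 add r3: issue@4 deps=(2,None) exec_start@6 write@7
I4 mul r4: issue@5 deps=(2,2) exec_start@6 write@7

Answer: 4 3 6 7 7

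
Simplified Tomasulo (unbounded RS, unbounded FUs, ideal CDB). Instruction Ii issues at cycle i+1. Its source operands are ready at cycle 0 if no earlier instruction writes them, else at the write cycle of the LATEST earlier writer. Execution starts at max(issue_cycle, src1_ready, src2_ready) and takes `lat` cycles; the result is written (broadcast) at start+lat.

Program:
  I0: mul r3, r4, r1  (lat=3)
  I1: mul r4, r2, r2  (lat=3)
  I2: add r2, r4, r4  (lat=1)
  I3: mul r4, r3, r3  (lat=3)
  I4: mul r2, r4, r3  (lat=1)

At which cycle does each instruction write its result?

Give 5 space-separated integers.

I0 mul r3: issue@1 deps=(None,None) exec_start@1 write@4
I1 mul r4: issue@2 deps=(None,None) exec_start@2 write@5
I2 add r2: issue@3 deps=(1,1) exec_start@5 write@6
I3 mul r4: issue@4 deps=(0,0) exec_start@4 write@7
I4 mul r2: issue@5 deps=(3,0) exec_start@7 write@8

Answer: 4 5 6 7 8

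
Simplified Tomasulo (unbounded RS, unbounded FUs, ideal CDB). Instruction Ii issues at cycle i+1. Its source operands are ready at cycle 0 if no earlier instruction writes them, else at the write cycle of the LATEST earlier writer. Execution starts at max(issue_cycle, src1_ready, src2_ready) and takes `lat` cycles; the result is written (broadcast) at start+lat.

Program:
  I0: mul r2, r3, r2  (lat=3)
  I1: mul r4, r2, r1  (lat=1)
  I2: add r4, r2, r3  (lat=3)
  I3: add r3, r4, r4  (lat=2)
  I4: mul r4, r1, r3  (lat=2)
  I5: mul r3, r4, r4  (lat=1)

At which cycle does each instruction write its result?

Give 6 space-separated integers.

Answer: 4 5 7 9 11 12

Derivation:
I0 mul r2: issue@1 deps=(None,None) exec_start@1 write@4
I1 mul r4: issue@2 deps=(0,None) exec_start@4 write@5
I2 add r4: issue@3 deps=(0,None) exec_start@4 write@7
I3 add r3: issue@4 deps=(2,2) exec_start@7 write@9
I4 mul r4: issue@5 deps=(None,3) exec_start@9 write@11
I5 mul r3: issue@6 deps=(4,4) exec_start@11 write@12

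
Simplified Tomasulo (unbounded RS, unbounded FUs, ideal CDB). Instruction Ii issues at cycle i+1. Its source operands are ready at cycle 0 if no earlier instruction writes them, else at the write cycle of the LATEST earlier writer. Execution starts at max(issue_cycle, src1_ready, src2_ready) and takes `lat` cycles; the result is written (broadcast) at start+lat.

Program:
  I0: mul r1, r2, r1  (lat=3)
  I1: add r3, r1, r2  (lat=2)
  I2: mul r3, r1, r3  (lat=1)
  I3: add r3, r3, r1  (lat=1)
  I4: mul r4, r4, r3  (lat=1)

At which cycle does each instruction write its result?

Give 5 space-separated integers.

I0 mul r1: issue@1 deps=(None,None) exec_start@1 write@4
I1 add r3: issue@2 deps=(0,None) exec_start@4 write@6
I2 mul r3: issue@3 deps=(0,1) exec_start@6 write@7
I3 add r3: issue@4 deps=(2,0) exec_start@7 write@8
I4 mul r4: issue@5 deps=(None,3) exec_start@8 write@9

Answer: 4 6 7 8 9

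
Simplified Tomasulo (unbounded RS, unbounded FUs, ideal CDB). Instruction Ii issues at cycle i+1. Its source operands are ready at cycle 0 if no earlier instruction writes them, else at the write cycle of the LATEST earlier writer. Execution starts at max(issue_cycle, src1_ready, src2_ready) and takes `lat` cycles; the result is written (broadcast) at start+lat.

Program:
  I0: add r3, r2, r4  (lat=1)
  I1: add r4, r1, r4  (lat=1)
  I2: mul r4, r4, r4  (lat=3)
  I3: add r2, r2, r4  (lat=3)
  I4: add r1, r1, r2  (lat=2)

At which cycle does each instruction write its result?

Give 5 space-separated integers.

I0 add r3: issue@1 deps=(None,None) exec_start@1 write@2
I1 add r4: issue@2 deps=(None,None) exec_start@2 write@3
I2 mul r4: issue@3 deps=(1,1) exec_start@3 write@6
I3 add r2: issue@4 deps=(None,2) exec_start@6 write@9
I4 add r1: issue@5 deps=(None,3) exec_start@9 write@11

Answer: 2 3 6 9 11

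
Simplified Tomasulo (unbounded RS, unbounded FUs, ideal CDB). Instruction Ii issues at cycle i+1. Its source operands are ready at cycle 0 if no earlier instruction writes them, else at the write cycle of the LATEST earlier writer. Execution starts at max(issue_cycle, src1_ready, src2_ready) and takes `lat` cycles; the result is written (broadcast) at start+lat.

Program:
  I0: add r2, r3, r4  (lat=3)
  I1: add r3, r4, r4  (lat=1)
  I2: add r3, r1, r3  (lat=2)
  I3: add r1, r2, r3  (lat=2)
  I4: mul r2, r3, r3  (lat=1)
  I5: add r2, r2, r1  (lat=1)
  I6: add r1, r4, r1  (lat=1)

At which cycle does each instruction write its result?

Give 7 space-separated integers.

Answer: 4 3 5 7 6 8 8

Derivation:
I0 add r2: issue@1 deps=(None,None) exec_start@1 write@4
I1 add r3: issue@2 deps=(None,None) exec_start@2 write@3
I2 add r3: issue@3 deps=(None,1) exec_start@3 write@5
I3 add r1: issue@4 deps=(0,2) exec_start@5 write@7
I4 mul r2: issue@5 deps=(2,2) exec_start@5 write@6
I5 add r2: issue@6 deps=(4,3) exec_start@7 write@8
I6 add r1: issue@7 deps=(None,3) exec_start@7 write@8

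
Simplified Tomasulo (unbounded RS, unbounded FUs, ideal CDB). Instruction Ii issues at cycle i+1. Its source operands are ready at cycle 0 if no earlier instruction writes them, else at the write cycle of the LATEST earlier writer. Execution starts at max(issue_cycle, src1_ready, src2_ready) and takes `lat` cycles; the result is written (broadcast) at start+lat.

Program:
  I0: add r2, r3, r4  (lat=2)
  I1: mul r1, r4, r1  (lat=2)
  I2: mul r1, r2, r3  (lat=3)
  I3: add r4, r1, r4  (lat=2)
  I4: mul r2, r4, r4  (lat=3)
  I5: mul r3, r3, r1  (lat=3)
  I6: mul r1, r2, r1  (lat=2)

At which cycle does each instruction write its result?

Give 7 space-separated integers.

I0 add r2: issue@1 deps=(None,None) exec_start@1 write@3
I1 mul r1: issue@2 deps=(None,None) exec_start@2 write@4
I2 mul r1: issue@3 deps=(0,None) exec_start@3 write@6
I3 add r4: issue@4 deps=(2,None) exec_start@6 write@8
I4 mul r2: issue@5 deps=(3,3) exec_start@8 write@11
I5 mul r3: issue@6 deps=(None,2) exec_start@6 write@9
I6 mul r1: issue@7 deps=(4,2) exec_start@11 write@13

Answer: 3 4 6 8 11 9 13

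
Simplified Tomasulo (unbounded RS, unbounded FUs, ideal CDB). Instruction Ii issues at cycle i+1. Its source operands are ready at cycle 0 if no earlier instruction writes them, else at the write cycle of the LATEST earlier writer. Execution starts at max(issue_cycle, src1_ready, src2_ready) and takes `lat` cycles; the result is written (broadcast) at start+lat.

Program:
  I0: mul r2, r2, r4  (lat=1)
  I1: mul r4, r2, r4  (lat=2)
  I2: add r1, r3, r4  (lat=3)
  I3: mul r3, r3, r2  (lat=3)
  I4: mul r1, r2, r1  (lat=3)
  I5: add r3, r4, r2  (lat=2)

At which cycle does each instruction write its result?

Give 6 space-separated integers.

Answer: 2 4 7 7 10 8

Derivation:
I0 mul r2: issue@1 deps=(None,None) exec_start@1 write@2
I1 mul r4: issue@2 deps=(0,None) exec_start@2 write@4
I2 add r1: issue@3 deps=(None,1) exec_start@4 write@7
I3 mul r3: issue@4 deps=(None,0) exec_start@4 write@7
I4 mul r1: issue@5 deps=(0,2) exec_start@7 write@10
I5 add r3: issue@6 deps=(1,0) exec_start@6 write@8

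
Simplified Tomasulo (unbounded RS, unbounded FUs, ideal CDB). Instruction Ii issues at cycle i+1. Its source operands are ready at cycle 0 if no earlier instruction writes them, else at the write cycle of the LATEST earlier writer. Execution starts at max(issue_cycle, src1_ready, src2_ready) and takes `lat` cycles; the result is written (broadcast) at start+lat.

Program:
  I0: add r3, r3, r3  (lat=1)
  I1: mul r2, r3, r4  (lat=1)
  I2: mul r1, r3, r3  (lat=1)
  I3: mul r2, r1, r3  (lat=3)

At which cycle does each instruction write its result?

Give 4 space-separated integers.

I0 add r3: issue@1 deps=(None,None) exec_start@1 write@2
I1 mul r2: issue@2 deps=(0,None) exec_start@2 write@3
I2 mul r1: issue@3 deps=(0,0) exec_start@3 write@4
I3 mul r2: issue@4 deps=(2,0) exec_start@4 write@7

Answer: 2 3 4 7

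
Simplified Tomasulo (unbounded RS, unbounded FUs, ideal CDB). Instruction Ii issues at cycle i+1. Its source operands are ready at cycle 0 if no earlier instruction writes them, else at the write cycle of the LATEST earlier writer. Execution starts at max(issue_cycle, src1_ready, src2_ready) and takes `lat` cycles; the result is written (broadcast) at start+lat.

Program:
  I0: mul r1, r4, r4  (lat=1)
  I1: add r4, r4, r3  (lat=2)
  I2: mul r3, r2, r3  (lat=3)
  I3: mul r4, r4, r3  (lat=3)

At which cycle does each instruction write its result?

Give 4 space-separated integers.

I0 mul r1: issue@1 deps=(None,None) exec_start@1 write@2
I1 add r4: issue@2 deps=(None,None) exec_start@2 write@4
I2 mul r3: issue@3 deps=(None,None) exec_start@3 write@6
I3 mul r4: issue@4 deps=(1,2) exec_start@6 write@9

Answer: 2 4 6 9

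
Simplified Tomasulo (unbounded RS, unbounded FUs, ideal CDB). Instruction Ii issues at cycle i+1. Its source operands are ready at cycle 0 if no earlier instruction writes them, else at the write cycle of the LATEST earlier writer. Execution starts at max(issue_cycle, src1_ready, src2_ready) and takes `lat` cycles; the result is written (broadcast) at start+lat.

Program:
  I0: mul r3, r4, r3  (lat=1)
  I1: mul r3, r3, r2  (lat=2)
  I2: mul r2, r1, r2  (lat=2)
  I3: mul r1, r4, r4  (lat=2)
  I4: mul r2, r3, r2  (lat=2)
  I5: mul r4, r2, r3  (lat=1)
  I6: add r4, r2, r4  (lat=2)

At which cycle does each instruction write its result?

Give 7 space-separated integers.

I0 mul r3: issue@1 deps=(None,None) exec_start@1 write@2
I1 mul r3: issue@2 deps=(0,None) exec_start@2 write@4
I2 mul r2: issue@3 deps=(None,None) exec_start@3 write@5
I3 mul r1: issue@4 deps=(None,None) exec_start@4 write@6
I4 mul r2: issue@5 deps=(1,2) exec_start@5 write@7
I5 mul r4: issue@6 deps=(4,1) exec_start@7 write@8
I6 add r4: issue@7 deps=(4,5) exec_start@8 write@10

Answer: 2 4 5 6 7 8 10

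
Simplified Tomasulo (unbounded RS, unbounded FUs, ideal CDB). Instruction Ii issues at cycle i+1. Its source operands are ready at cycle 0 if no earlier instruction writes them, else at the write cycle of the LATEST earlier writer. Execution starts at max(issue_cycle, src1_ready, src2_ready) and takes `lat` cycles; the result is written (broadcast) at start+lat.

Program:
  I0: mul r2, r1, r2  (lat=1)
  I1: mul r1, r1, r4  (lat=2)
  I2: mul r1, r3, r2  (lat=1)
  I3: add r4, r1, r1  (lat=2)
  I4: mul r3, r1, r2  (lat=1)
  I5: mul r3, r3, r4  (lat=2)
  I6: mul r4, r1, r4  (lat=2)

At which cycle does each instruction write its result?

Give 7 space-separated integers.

I0 mul r2: issue@1 deps=(None,None) exec_start@1 write@2
I1 mul r1: issue@2 deps=(None,None) exec_start@2 write@4
I2 mul r1: issue@3 deps=(None,0) exec_start@3 write@4
I3 add r4: issue@4 deps=(2,2) exec_start@4 write@6
I4 mul r3: issue@5 deps=(2,0) exec_start@5 write@6
I5 mul r3: issue@6 deps=(4,3) exec_start@6 write@8
I6 mul r4: issue@7 deps=(2,3) exec_start@7 write@9

Answer: 2 4 4 6 6 8 9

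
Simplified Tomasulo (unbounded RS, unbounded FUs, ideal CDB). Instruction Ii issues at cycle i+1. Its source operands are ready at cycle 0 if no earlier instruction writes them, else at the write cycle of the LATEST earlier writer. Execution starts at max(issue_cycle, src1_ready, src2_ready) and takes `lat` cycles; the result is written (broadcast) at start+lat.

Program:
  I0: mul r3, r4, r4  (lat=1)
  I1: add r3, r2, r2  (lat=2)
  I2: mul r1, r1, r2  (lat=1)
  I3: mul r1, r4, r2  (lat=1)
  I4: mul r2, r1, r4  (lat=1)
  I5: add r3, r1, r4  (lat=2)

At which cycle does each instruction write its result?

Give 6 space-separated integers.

Answer: 2 4 4 5 6 8

Derivation:
I0 mul r3: issue@1 deps=(None,None) exec_start@1 write@2
I1 add r3: issue@2 deps=(None,None) exec_start@2 write@4
I2 mul r1: issue@3 deps=(None,None) exec_start@3 write@4
I3 mul r1: issue@4 deps=(None,None) exec_start@4 write@5
I4 mul r2: issue@5 deps=(3,None) exec_start@5 write@6
I5 add r3: issue@6 deps=(3,None) exec_start@6 write@8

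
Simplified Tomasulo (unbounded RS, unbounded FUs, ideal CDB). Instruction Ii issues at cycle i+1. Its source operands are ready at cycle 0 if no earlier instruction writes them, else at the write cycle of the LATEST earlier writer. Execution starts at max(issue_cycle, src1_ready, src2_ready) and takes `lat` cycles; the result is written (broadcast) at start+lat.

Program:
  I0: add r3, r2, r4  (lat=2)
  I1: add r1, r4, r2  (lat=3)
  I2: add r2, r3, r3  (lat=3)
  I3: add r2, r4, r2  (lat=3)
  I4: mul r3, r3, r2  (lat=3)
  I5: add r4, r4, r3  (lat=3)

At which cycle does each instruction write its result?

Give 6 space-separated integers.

I0 add r3: issue@1 deps=(None,None) exec_start@1 write@3
I1 add r1: issue@2 deps=(None,None) exec_start@2 write@5
I2 add r2: issue@3 deps=(0,0) exec_start@3 write@6
I3 add r2: issue@4 deps=(None,2) exec_start@6 write@9
I4 mul r3: issue@5 deps=(0,3) exec_start@9 write@12
I5 add r4: issue@6 deps=(None,4) exec_start@12 write@15

Answer: 3 5 6 9 12 15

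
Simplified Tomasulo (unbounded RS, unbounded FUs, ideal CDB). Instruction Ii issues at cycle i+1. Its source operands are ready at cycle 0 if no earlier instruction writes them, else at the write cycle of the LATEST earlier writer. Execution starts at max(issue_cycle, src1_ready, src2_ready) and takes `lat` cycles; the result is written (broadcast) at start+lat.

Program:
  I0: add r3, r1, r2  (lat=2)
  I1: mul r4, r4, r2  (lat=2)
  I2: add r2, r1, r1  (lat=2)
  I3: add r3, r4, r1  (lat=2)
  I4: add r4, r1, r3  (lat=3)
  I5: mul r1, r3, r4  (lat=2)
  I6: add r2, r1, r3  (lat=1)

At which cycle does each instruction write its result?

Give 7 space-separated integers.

Answer: 3 4 5 6 9 11 12

Derivation:
I0 add r3: issue@1 deps=(None,None) exec_start@1 write@3
I1 mul r4: issue@2 deps=(None,None) exec_start@2 write@4
I2 add r2: issue@3 deps=(None,None) exec_start@3 write@5
I3 add r3: issue@4 deps=(1,None) exec_start@4 write@6
I4 add r4: issue@5 deps=(None,3) exec_start@6 write@9
I5 mul r1: issue@6 deps=(3,4) exec_start@9 write@11
I6 add r2: issue@7 deps=(5,3) exec_start@11 write@12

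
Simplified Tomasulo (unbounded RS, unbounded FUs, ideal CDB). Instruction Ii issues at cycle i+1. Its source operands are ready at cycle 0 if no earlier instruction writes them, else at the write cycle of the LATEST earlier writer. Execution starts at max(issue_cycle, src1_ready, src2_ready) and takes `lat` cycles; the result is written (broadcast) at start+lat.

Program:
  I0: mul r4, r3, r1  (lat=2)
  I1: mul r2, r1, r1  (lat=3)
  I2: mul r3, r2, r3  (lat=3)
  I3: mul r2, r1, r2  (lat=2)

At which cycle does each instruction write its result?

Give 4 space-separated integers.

I0 mul r4: issue@1 deps=(None,None) exec_start@1 write@3
I1 mul r2: issue@2 deps=(None,None) exec_start@2 write@5
I2 mul r3: issue@3 deps=(1,None) exec_start@5 write@8
I3 mul r2: issue@4 deps=(None,1) exec_start@5 write@7

Answer: 3 5 8 7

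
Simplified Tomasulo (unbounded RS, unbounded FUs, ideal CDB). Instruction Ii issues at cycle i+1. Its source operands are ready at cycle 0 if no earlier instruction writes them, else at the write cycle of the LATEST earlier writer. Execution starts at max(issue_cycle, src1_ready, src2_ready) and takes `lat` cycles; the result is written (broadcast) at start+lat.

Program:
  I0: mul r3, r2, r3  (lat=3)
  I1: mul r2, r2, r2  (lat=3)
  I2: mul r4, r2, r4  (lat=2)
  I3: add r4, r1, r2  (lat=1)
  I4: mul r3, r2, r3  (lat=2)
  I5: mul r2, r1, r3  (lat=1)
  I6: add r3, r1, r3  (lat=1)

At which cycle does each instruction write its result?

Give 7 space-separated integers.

I0 mul r3: issue@1 deps=(None,None) exec_start@1 write@4
I1 mul r2: issue@2 deps=(None,None) exec_start@2 write@5
I2 mul r4: issue@3 deps=(1,None) exec_start@5 write@7
I3 add r4: issue@4 deps=(None,1) exec_start@5 write@6
I4 mul r3: issue@5 deps=(1,0) exec_start@5 write@7
I5 mul r2: issue@6 deps=(None,4) exec_start@7 write@8
I6 add r3: issue@7 deps=(None,4) exec_start@7 write@8

Answer: 4 5 7 6 7 8 8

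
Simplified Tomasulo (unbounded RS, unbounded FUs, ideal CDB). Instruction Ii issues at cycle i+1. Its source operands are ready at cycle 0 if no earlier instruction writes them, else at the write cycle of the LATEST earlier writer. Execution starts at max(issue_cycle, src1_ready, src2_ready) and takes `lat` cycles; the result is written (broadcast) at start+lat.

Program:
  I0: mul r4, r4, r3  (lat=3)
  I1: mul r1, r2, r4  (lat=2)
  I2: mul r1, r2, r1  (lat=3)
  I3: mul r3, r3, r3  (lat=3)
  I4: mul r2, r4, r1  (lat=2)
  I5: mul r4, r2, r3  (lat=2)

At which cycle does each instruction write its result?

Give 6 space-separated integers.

Answer: 4 6 9 7 11 13

Derivation:
I0 mul r4: issue@1 deps=(None,None) exec_start@1 write@4
I1 mul r1: issue@2 deps=(None,0) exec_start@4 write@6
I2 mul r1: issue@3 deps=(None,1) exec_start@6 write@9
I3 mul r3: issue@4 deps=(None,None) exec_start@4 write@7
I4 mul r2: issue@5 deps=(0,2) exec_start@9 write@11
I5 mul r4: issue@6 deps=(4,3) exec_start@11 write@13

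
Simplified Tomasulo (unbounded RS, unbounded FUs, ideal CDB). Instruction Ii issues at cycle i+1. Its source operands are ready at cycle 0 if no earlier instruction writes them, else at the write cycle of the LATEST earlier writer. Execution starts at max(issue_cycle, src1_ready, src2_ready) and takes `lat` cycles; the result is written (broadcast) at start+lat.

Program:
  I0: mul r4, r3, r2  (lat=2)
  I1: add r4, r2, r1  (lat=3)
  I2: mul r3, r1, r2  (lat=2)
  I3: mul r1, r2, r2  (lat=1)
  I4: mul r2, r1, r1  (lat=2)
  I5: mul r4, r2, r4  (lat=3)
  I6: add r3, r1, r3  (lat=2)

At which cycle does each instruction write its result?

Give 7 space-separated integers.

Answer: 3 5 5 5 7 10 9

Derivation:
I0 mul r4: issue@1 deps=(None,None) exec_start@1 write@3
I1 add r4: issue@2 deps=(None,None) exec_start@2 write@5
I2 mul r3: issue@3 deps=(None,None) exec_start@3 write@5
I3 mul r1: issue@4 deps=(None,None) exec_start@4 write@5
I4 mul r2: issue@5 deps=(3,3) exec_start@5 write@7
I5 mul r4: issue@6 deps=(4,1) exec_start@7 write@10
I6 add r3: issue@7 deps=(3,2) exec_start@7 write@9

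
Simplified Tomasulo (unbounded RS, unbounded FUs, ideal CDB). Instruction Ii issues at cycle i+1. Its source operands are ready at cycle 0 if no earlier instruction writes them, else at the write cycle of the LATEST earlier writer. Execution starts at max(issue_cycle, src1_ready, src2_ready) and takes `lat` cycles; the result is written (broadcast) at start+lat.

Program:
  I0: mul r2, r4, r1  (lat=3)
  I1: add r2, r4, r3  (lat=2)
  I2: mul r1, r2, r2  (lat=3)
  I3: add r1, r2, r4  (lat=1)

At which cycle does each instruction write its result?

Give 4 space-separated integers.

Answer: 4 4 7 5

Derivation:
I0 mul r2: issue@1 deps=(None,None) exec_start@1 write@4
I1 add r2: issue@2 deps=(None,None) exec_start@2 write@4
I2 mul r1: issue@3 deps=(1,1) exec_start@4 write@7
I3 add r1: issue@4 deps=(1,None) exec_start@4 write@5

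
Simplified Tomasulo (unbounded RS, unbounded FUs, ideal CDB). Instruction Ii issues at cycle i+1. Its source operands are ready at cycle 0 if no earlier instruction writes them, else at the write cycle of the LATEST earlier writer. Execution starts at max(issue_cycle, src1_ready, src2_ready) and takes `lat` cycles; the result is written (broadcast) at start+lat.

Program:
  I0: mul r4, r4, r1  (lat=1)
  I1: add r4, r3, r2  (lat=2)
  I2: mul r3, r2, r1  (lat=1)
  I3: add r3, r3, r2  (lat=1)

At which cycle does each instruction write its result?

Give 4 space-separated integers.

Answer: 2 4 4 5

Derivation:
I0 mul r4: issue@1 deps=(None,None) exec_start@1 write@2
I1 add r4: issue@2 deps=(None,None) exec_start@2 write@4
I2 mul r3: issue@3 deps=(None,None) exec_start@3 write@4
I3 add r3: issue@4 deps=(2,None) exec_start@4 write@5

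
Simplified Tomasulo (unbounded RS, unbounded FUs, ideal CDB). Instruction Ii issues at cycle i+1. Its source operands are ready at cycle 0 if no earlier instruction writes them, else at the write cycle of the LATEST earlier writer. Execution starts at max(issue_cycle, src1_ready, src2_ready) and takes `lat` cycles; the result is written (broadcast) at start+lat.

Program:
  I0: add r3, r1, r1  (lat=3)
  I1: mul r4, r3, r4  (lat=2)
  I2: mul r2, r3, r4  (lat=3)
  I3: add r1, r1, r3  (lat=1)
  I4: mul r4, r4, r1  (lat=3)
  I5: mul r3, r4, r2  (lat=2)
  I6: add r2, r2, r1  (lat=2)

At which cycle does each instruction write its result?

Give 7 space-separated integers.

I0 add r3: issue@1 deps=(None,None) exec_start@1 write@4
I1 mul r4: issue@2 deps=(0,None) exec_start@4 write@6
I2 mul r2: issue@3 deps=(0,1) exec_start@6 write@9
I3 add r1: issue@4 deps=(None,0) exec_start@4 write@5
I4 mul r4: issue@5 deps=(1,3) exec_start@6 write@9
I5 mul r3: issue@6 deps=(4,2) exec_start@9 write@11
I6 add r2: issue@7 deps=(2,3) exec_start@9 write@11

Answer: 4 6 9 5 9 11 11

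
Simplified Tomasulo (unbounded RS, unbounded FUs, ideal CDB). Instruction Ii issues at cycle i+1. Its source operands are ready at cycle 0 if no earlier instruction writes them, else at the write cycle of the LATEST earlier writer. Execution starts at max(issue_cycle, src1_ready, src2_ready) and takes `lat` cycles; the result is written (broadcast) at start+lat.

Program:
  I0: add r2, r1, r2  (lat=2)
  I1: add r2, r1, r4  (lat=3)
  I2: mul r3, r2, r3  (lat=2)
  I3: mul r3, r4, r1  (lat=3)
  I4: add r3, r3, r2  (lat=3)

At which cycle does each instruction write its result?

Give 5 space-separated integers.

I0 add r2: issue@1 deps=(None,None) exec_start@1 write@3
I1 add r2: issue@2 deps=(None,None) exec_start@2 write@5
I2 mul r3: issue@3 deps=(1,None) exec_start@5 write@7
I3 mul r3: issue@4 deps=(None,None) exec_start@4 write@7
I4 add r3: issue@5 deps=(3,1) exec_start@7 write@10

Answer: 3 5 7 7 10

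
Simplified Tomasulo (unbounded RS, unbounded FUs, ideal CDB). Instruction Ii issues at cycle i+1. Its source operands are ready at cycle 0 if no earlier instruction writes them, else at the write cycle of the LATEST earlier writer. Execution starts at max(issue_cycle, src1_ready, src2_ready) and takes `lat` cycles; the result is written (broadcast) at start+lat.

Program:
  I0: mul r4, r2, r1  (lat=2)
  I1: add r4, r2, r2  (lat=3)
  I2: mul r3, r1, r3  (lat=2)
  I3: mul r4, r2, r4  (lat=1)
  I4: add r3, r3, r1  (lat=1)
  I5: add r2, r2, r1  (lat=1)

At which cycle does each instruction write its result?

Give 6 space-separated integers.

Answer: 3 5 5 6 6 7

Derivation:
I0 mul r4: issue@1 deps=(None,None) exec_start@1 write@3
I1 add r4: issue@2 deps=(None,None) exec_start@2 write@5
I2 mul r3: issue@3 deps=(None,None) exec_start@3 write@5
I3 mul r4: issue@4 deps=(None,1) exec_start@5 write@6
I4 add r3: issue@5 deps=(2,None) exec_start@5 write@6
I5 add r2: issue@6 deps=(None,None) exec_start@6 write@7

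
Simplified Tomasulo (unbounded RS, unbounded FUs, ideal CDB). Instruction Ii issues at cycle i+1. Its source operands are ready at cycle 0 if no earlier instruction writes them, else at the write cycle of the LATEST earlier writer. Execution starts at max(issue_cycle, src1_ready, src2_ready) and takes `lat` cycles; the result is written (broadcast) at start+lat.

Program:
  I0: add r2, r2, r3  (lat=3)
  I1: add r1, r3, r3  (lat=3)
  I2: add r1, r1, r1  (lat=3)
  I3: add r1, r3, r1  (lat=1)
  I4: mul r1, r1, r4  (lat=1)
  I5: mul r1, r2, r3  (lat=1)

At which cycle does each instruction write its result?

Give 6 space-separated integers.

I0 add r2: issue@1 deps=(None,None) exec_start@1 write@4
I1 add r1: issue@2 deps=(None,None) exec_start@2 write@5
I2 add r1: issue@3 deps=(1,1) exec_start@5 write@8
I3 add r1: issue@4 deps=(None,2) exec_start@8 write@9
I4 mul r1: issue@5 deps=(3,None) exec_start@9 write@10
I5 mul r1: issue@6 deps=(0,None) exec_start@6 write@7

Answer: 4 5 8 9 10 7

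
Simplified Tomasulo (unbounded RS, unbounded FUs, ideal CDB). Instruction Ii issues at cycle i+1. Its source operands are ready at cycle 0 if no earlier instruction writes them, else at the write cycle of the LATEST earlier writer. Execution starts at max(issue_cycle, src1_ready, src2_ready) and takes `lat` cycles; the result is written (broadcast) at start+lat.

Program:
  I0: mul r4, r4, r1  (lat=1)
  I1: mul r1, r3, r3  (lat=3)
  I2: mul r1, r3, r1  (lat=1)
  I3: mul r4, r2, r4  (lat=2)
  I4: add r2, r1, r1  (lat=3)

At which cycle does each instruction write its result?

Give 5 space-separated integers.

I0 mul r4: issue@1 deps=(None,None) exec_start@1 write@2
I1 mul r1: issue@2 deps=(None,None) exec_start@2 write@5
I2 mul r1: issue@3 deps=(None,1) exec_start@5 write@6
I3 mul r4: issue@4 deps=(None,0) exec_start@4 write@6
I4 add r2: issue@5 deps=(2,2) exec_start@6 write@9

Answer: 2 5 6 6 9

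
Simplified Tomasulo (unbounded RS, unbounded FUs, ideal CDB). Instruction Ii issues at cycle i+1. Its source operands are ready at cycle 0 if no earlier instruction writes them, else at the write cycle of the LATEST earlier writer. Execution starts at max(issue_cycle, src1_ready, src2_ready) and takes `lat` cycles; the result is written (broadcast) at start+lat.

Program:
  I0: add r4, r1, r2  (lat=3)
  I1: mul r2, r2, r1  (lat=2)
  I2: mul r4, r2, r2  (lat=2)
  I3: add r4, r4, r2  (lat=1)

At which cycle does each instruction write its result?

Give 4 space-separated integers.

I0 add r4: issue@1 deps=(None,None) exec_start@1 write@4
I1 mul r2: issue@2 deps=(None,None) exec_start@2 write@4
I2 mul r4: issue@3 deps=(1,1) exec_start@4 write@6
I3 add r4: issue@4 deps=(2,1) exec_start@6 write@7

Answer: 4 4 6 7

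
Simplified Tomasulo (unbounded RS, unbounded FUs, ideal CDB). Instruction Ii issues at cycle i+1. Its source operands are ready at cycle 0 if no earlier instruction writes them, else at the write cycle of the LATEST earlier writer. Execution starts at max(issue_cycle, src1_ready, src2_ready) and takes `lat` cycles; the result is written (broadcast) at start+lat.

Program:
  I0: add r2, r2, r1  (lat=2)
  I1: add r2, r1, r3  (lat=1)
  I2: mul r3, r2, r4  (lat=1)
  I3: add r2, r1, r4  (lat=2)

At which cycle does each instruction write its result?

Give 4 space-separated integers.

I0 add r2: issue@1 deps=(None,None) exec_start@1 write@3
I1 add r2: issue@2 deps=(None,None) exec_start@2 write@3
I2 mul r3: issue@3 deps=(1,None) exec_start@3 write@4
I3 add r2: issue@4 deps=(None,None) exec_start@4 write@6

Answer: 3 3 4 6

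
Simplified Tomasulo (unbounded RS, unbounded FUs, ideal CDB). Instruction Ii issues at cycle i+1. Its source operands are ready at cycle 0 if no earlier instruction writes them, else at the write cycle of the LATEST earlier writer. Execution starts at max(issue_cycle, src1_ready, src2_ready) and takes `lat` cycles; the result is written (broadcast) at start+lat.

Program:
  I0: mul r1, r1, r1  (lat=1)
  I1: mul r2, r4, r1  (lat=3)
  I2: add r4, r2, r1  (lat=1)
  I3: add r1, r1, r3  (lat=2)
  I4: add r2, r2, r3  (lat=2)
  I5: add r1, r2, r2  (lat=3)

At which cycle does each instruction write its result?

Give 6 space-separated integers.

Answer: 2 5 6 6 7 10

Derivation:
I0 mul r1: issue@1 deps=(None,None) exec_start@1 write@2
I1 mul r2: issue@2 deps=(None,0) exec_start@2 write@5
I2 add r4: issue@3 deps=(1,0) exec_start@5 write@6
I3 add r1: issue@4 deps=(0,None) exec_start@4 write@6
I4 add r2: issue@5 deps=(1,None) exec_start@5 write@7
I5 add r1: issue@6 deps=(4,4) exec_start@7 write@10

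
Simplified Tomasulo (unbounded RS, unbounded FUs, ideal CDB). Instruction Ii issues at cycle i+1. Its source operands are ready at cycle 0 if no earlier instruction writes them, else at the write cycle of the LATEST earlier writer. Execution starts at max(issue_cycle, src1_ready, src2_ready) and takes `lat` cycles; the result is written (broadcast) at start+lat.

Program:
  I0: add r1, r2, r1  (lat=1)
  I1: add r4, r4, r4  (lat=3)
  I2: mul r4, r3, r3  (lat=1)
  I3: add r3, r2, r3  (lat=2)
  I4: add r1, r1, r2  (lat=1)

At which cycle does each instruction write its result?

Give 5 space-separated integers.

Answer: 2 5 4 6 6

Derivation:
I0 add r1: issue@1 deps=(None,None) exec_start@1 write@2
I1 add r4: issue@2 deps=(None,None) exec_start@2 write@5
I2 mul r4: issue@3 deps=(None,None) exec_start@3 write@4
I3 add r3: issue@4 deps=(None,None) exec_start@4 write@6
I4 add r1: issue@5 deps=(0,None) exec_start@5 write@6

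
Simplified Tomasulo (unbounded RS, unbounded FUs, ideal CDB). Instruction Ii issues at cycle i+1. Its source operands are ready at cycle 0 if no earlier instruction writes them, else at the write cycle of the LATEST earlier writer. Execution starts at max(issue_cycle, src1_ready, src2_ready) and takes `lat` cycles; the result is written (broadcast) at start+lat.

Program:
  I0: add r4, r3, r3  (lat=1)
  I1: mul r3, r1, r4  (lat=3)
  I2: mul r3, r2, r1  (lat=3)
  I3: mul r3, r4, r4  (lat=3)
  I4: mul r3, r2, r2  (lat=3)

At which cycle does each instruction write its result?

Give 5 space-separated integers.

I0 add r4: issue@1 deps=(None,None) exec_start@1 write@2
I1 mul r3: issue@2 deps=(None,0) exec_start@2 write@5
I2 mul r3: issue@3 deps=(None,None) exec_start@3 write@6
I3 mul r3: issue@4 deps=(0,0) exec_start@4 write@7
I4 mul r3: issue@5 deps=(None,None) exec_start@5 write@8

Answer: 2 5 6 7 8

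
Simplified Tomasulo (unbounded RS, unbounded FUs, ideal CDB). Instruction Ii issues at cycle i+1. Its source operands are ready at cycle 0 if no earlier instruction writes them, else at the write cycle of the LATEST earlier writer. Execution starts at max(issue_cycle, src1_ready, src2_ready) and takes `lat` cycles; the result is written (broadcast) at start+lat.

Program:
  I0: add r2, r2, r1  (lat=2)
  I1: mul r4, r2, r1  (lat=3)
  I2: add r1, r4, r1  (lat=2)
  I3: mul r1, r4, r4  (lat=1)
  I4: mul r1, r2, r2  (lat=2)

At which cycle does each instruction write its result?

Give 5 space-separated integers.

Answer: 3 6 8 7 7

Derivation:
I0 add r2: issue@1 deps=(None,None) exec_start@1 write@3
I1 mul r4: issue@2 deps=(0,None) exec_start@3 write@6
I2 add r1: issue@3 deps=(1,None) exec_start@6 write@8
I3 mul r1: issue@4 deps=(1,1) exec_start@6 write@7
I4 mul r1: issue@5 deps=(0,0) exec_start@5 write@7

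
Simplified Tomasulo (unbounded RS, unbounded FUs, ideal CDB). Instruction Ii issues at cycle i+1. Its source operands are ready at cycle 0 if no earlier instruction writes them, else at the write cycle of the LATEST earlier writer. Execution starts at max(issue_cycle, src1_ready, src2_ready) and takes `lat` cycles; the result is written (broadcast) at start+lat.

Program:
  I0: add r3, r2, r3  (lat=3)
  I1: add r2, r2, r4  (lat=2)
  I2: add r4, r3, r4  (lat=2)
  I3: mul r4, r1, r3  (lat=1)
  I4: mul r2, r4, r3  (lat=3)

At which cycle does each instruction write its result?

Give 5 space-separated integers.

I0 add r3: issue@1 deps=(None,None) exec_start@1 write@4
I1 add r2: issue@2 deps=(None,None) exec_start@2 write@4
I2 add r4: issue@3 deps=(0,None) exec_start@4 write@6
I3 mul r4: issue@4 deps=(None,0) exec_start@4 write@5
I4 mul r2: issue@5 deps=(3,0) exec_start@5 write@8

Answer: 4 4 6 5 8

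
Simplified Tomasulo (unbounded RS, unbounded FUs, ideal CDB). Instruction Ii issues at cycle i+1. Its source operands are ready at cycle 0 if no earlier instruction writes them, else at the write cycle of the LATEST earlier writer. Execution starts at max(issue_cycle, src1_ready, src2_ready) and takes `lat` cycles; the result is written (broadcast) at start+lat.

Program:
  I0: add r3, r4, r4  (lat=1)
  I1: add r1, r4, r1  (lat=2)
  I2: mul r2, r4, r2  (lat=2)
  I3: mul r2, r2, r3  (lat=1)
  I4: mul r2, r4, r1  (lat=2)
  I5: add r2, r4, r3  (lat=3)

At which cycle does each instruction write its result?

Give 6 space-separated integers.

I0 add r3: issue@1 deps=(None,None) exec_start@1 write@2
I1 add r1: issue@2 deps=(None,None) exec_start@2 write@4
I2 mul r2: issue@3 deps=(None,None) exec_start@3 write@5
I3 mul r2: issue@4 deps=(2,0) exec_start@5 write@6
I4 mul r2: issue@5 deps=(None,1) exec_start@5 write@7
I5 add r2: issue@6 deps=(None,0) exec_start@6 write@9

Answer: 2 4 5 6 7 9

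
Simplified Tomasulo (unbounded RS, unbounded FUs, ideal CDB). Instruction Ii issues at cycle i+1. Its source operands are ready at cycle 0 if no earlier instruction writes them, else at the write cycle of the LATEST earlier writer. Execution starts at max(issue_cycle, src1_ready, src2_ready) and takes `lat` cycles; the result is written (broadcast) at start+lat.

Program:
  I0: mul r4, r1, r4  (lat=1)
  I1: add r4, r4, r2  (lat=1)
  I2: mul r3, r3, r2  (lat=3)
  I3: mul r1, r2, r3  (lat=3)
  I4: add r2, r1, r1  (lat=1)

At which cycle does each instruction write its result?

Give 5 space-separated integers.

Answer: 2 3 6 9 10

Derivation:
I0 mul r4: issue@1 deps=(None,None) exec_start@1 write@2
I1 add r4: issue@2 deps=(0,None) exec_start@2 write@3
I2 mul r3: issue@3 deps=(None,None) exec_start@3 write@6
I3 mul r1: issue@4 deps=(None,2) exec_start@6 write@9
I4 add r2: issue@5 deps=(3,3) exec_start@9 write@10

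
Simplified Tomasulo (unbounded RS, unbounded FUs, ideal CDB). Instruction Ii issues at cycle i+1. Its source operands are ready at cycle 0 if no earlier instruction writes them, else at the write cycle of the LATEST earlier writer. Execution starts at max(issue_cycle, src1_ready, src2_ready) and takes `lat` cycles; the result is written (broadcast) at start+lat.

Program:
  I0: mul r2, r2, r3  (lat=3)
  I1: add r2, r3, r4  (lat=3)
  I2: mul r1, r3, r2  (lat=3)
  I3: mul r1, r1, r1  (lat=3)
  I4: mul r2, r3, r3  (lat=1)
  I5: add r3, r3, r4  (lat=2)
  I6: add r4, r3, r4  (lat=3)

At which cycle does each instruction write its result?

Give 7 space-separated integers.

I0 mul r2: issue@1 deps=(None,None) exec_start@1 write@4
I1 add r2: issue@2 deps=(None,None) exec_start@2 write@5
I2 mul r1: issue@3 deps=(None,1) exec_start@5 write@8
I3 mul r1: issue@4 deps=(2,2) exec_start@8 write@11
I4 mul r2: issue@5 deps=(None,None) exec_start@5 write@6
I5 add r3: issue@6 deps=(None,None) exec_start@6 write@8
I6 add r4: issue@7 deps=(5,None) exec_start@8 write@11

Answer: 4 5 8 11 6 8 11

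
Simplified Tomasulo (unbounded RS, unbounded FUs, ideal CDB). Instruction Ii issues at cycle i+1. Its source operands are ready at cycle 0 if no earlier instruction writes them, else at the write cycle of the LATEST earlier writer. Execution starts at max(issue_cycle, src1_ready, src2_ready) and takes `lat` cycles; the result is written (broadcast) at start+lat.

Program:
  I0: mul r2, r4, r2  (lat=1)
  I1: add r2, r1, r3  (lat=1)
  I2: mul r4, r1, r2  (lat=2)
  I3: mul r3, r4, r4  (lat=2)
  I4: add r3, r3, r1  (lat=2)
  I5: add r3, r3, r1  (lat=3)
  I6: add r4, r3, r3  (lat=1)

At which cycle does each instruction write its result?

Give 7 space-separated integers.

I0 mul r2: issue@1 deps=(None,None) exec_start@1 write@2
I1 add r2: issue@2 deps=(None,None) exec_start@2 write@3
I2 mul r4: issue@3 deps=(None,1) exec_start@3 write@5
I3 mul r3: issue@4 deps=(2,2) exec_start@5 write@7
I4 add r3: issue@5 deps=(3,None) exec_start@7 write@9
I5 add r3: issue@6 deps=(4,None) exec_start@9 write@12
I6 add r4: issue@7 deps=(5,5) exec_start@12 write@13

Answer: 2 3 5 7 9 12 13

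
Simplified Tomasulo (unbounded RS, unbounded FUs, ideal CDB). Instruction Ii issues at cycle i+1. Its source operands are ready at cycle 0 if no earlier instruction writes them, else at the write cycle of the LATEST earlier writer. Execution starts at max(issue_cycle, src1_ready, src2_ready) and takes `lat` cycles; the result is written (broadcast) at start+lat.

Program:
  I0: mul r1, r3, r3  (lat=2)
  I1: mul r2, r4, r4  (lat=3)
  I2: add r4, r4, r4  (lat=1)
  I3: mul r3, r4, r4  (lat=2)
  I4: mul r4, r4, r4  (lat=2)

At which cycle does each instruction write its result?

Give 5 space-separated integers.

I0 mul r1: issue@1 deps=(None,None) exec_start@1 write@3
I1 mul r2: issue@2 deps=(None,None) exec_start@2 write@5
I2 add r4: issue@3 deps=(None,None) exec_start@3 write@4
I3 mul r3: issue@4 deps=(2,2) exec_start@4 write@6
I4 mul r4: issue@5 deps=(2,2) exec_start@5 write@7

Answer: 3 5 4 6 7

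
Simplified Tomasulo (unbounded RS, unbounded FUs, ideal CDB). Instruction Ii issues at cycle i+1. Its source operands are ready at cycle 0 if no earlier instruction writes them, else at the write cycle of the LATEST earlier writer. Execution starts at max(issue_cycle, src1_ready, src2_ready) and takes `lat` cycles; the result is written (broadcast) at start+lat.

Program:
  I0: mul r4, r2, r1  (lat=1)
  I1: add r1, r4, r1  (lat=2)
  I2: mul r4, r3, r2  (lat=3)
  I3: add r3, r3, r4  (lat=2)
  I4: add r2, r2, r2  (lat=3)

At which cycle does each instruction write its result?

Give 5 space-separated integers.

I0 mul r4: issue@1 deps=(None,None) exec_start@1 write@2
I1 add r1: issue@2 deps=(0,None) exec_start@2 write@4
I2 mul r4: issue@3 deps=(None,None) exec_start@3 write@6
I3 add r3: issue@4 deps=(None,2) exec_start@6 write@8
I4 add r2: issue@5 deps=(None,None) exec_start@5 write@8

Answer: 2 4 6 8 8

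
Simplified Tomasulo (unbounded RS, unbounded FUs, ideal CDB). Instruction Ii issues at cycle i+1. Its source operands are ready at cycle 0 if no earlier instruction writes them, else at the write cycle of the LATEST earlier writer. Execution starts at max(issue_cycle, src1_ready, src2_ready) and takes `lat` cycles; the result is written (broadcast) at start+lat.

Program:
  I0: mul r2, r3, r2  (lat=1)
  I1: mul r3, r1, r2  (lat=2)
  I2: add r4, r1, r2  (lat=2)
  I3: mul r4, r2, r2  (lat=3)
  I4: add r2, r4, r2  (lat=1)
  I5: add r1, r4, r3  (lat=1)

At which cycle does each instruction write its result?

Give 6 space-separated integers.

I0 mul r2: issue@1 deps=(None,None) exec_start@1 write@2
I1 mul r3: issue@2 deps=(None,0) exec_start@2 write@4
I2 add r4: issue@3 deps=(None,0) exec_start@3 write@5
I3 mul r4: issue@4 deps=(0,0) exec_start@4 write@7
I4 add r2: issue@5 deps=(3,0) exec_start@7 write@8
I5 add r1: issue@6 deps=(3,1) exec_start@7 write@8

Answer: 2 4 5 7 8 8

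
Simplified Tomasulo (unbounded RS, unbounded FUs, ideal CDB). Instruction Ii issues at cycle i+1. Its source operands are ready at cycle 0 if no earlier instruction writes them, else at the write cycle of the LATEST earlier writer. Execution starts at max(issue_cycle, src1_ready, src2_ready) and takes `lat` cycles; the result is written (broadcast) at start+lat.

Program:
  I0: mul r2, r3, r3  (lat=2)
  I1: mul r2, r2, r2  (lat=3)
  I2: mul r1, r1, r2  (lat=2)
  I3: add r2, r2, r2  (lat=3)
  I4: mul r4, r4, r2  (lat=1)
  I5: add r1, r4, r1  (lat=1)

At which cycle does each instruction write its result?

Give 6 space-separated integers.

I0 mul r2: issue@1 deps=(None,None) exec_start@1 write@3
I1 mul r2: issue@2 deps=(0,0) exec_start@3 write@6
I2 mul r1: issue@3 deps=(None,1) exec_start@6 write@8
I3 add r2: issue@4 deps=(1,1) exec_start@6 write@9
I4 mul r4: issue@5 deps=(None,3) exec_start@9 write@10
I5 add r1: issue@6 deps=(4,2) exec_start@10 write@11

Answer: 3 6 8 9 10 11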